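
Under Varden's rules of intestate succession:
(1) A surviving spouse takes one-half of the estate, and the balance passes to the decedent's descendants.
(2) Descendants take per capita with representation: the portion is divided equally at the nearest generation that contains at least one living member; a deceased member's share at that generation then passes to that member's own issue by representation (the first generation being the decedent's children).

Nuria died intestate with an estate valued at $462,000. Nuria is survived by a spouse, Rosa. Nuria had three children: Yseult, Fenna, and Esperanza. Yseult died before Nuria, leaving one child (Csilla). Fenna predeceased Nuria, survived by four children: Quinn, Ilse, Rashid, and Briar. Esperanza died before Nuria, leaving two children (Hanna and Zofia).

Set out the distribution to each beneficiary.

Rosa: $231,000; Csilla: $33,000; Quinn: $33,000; Ilse: $33,000; Rashid: $33,000; Briar: $33,000; Hanna: $33,000; Zofia: $33,000

Rosa takes one-half of $462,000 = $231,000. The remaining $231,000 passes to the descendants.
No child survives, so the initial division is made at the grandchildren's generation.
The descendants' portion ($231,000) is divided into 7 shares of $33,000: Csilla, Quinn, Ilse, Rashid, Briar, Hanna, and Zofia each take $33,000.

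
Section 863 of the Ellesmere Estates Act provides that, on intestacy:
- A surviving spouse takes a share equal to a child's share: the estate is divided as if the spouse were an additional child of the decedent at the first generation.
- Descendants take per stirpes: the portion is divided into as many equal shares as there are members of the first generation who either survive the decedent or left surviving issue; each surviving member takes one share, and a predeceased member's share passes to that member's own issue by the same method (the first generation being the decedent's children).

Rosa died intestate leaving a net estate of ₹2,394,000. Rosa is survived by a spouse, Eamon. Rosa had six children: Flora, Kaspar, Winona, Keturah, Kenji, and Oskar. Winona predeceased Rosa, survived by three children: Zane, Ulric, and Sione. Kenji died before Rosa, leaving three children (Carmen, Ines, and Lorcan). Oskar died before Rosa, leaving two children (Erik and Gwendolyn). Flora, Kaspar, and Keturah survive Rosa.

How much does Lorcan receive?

Lorcan receives ₹114,000.

The spouse counts as an additional share at the children's level, so there are 7 primary shares of ₹342,000. Eamon takes one such share (₹342,000).
The children's combined portion (₹2,052,000) is divided into 6 shares of ₹342,000: Flora, Kaspar, and Keturah each take ₹342,000; Winona's ₹342,000 share passes to Winona's issue; Kenji's ₹342,000 share passes to Kenji's issue; Oskar's ₹342,000 share passes to Oskar's issue.
Winona's share (₹342,000) is divided into 3 shares of ₹114,000: Zane, Ulric, and Sione each take ₹114,000.
Kenji's share (₹342,000) is divided into 3 shares of ₹114,000: Carmen, Ines, and Lorcan each take ₹114,000.
Oskar's share (₹342,000) is divided into 2 shares of ₹171,000: Erik and Gwendolyn each take ₹171,000.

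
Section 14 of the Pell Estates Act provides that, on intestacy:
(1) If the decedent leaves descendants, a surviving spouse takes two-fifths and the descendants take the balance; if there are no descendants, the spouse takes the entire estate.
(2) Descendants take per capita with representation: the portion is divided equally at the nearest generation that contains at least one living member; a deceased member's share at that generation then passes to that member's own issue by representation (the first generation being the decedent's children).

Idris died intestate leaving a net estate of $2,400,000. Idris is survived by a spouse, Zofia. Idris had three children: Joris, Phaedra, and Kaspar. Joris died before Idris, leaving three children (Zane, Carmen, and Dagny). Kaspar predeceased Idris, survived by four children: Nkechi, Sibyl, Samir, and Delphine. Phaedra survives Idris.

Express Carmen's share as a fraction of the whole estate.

Carmen receives 1/15 of the estate.

Zofia takes two-fifths of $2,400,000 = $960,000. The remaining $1,440,000 passes to the descendants.
The descendants' portion ($1,440,000) is divided into 3 shares of $480,000: Phaedra takes $480,000; Joris's $480,000 share passes to Joris's issue; Kaspar's $480,000 share passes to Kaspar's issue.
Joris's share ($480,000) is divided into 3 shares of $160,000: Zane, Carmen, and Dagny each take $160,000.
Kaspar's share ($480,000) is divided into 4 shares of $120,000: Nkechi, Sibyl, Samir, and Delphine each take $120,000.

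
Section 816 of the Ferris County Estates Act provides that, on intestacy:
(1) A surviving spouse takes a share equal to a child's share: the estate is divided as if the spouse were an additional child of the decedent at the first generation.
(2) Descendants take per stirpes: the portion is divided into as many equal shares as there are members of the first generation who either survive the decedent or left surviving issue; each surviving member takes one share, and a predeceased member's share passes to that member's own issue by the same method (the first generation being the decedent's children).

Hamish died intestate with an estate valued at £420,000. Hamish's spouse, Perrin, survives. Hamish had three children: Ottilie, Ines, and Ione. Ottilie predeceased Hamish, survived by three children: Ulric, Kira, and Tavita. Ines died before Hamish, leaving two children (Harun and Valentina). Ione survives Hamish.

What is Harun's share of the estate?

Harun receives £52,500.

The spouse counts as an additional share at the children's level, so there are 4 primary shares of £105,000. Perrin takes one such share (£105,000).
The children's combined portion (£315,000) is divided into 3 shares of £105,000: Ione takes £105,000; Ottilie's £105,000 share passes to Ottilie's issue; Ines's £105,000 share passes to Ines's issue.
Ottilie's share (£105,000) is divided into 3 shares of £35,000: Ulric, Kira, and Tavita each take £35,000.
Ines's share (£105,000) is divided into 2 shares of £52,500: Harun and Valentina each take £52,500.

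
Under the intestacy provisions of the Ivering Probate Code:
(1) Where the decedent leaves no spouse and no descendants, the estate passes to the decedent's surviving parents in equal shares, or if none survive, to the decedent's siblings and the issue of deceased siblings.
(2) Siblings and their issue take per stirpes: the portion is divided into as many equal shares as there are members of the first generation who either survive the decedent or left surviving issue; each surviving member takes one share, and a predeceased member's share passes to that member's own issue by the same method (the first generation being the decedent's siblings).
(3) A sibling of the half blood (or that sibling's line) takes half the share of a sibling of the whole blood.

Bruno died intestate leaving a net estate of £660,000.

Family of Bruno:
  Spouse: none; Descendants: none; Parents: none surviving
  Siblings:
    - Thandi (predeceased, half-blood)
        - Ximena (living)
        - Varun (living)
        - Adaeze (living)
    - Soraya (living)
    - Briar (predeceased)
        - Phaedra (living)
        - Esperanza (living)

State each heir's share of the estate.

Ximena: £44,000; Varun: £44,000; Adaeze: £44,000; Soraya: £264,000; Phaedra: £132,000; Esperanza: £132,000

The entire £660,000 passes to the siblings and their issue.
Counting each half-blood sibling's line as half a unit, there are 5/2 units in £660,000, so one unit is £264,000. Whole-blood lines (Soraya and Briar) take £264,000 each; half-blood lines (Thandi) take £132,000 each.
Thandi's share (£132,000) is divided into 3 shares of £44,000: Ximena, Varun, and Adaeze each take £44,000.
Briar's share (£264,000) is divided into 2 shares of £132,000: Phaedra and Esperanza each take £132,000.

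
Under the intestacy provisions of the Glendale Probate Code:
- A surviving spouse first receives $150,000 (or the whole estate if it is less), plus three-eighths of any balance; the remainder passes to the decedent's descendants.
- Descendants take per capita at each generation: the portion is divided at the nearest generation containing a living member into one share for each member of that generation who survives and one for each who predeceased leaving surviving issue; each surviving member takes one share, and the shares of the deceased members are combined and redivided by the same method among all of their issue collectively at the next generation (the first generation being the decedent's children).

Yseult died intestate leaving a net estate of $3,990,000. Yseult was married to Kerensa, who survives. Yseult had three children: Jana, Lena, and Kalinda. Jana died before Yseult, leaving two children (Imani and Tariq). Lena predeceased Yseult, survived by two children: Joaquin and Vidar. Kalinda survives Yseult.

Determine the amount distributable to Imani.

Kerensa first takes $150,000, leaving a balance of $3,840,000. Kerensa then takes three-eighths of the balance ($1,440,000), for a total of $1,590,000. The remaining $2,400,000 passes to the descendants.
The descendants' portion ($2,400,000) is divided at the children's generation into 3 shares of $800,000. Kalinda takes $800,000. The 2 shares of the deceased (Jana and Lena) are combined into a pool of $1,600,000.
That pool ($1,600,000) is divided at the grandchildren's generation equally among Imani, Tariq, Joaquin, and Vidar: $400,000 each.

Imani receives $400,000.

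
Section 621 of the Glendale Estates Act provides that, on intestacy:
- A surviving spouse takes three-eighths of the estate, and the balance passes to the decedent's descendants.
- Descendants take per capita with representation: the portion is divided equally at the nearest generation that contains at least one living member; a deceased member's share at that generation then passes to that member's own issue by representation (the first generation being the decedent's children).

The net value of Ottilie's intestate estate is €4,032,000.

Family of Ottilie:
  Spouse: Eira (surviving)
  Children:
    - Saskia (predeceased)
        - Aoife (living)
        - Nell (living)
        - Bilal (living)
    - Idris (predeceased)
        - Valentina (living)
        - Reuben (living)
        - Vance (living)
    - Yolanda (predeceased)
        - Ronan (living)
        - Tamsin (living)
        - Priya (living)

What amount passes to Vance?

Vance receives €280,000.

Eira takes three-eighths of €4,032,000 = €1,512,000. The remaining €2,520,000 passes to the descendants.
No child survives, so the initial division is made at the grandchildren's generation.
The descendants' portion (€2,520,000) is divided into 9 shares of €280,000: Aoife, Nell, Bilal, Valentina, Reuben, Vance, Ronan, Tamsin, and Priya each take €280,000.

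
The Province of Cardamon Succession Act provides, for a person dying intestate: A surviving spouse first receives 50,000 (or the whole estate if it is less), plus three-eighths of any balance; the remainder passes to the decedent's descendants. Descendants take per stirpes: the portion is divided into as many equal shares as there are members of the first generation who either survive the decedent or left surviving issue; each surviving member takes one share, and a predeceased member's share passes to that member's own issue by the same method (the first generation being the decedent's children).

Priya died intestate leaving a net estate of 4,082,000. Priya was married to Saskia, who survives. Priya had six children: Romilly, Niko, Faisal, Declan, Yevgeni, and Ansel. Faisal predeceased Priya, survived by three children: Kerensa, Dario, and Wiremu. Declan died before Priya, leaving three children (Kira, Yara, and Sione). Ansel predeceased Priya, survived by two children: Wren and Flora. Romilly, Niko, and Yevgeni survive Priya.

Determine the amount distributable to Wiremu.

Wiremu receives 140,000.

Saskia first takes 50,000, leaving a balance of 4,032,000. Saskia then takes three-eighths of the balance (1,512,000), for a total of 1,562,000. The remaining 2,520,000 passes to the descendants.
The descendants' portion (2,520,000) is divided into 6 shares of 420,000: Romilly, Niko, and Yevgeni each take 420,000; Faisal's 420,000 share passes to Faisal's issue; Declan's 420,000 share passes to Declan's issue; Ansel's 420,000 share passes to Ansel's issue.
Faisal's share (420,000) is divided into 3 shares of 140,000: Kerensa, Dario, and Wiremu each take 140,000.
Declan's share (420,000) is divided into 3 shares of 140,000: Kira, Yara, and Sione each take 140,000.
Ansel's share (420,000) is divided into 2 shares of 210,000: Wren and Flora each take 210,000.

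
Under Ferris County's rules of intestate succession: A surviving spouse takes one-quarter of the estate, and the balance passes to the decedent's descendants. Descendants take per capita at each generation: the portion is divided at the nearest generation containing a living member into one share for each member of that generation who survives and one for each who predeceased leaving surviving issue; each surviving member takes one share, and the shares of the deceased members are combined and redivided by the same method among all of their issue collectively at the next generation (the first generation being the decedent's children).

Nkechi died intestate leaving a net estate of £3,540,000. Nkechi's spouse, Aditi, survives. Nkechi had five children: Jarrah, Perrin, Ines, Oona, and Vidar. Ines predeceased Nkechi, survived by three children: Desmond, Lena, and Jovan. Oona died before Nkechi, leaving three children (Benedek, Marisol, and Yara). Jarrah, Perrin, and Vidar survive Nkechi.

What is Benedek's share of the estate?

Aditi takes one-quarter of £3,540,000 = £885,000. The remaining £2,655,000 passes to the descendants.
The descendants' portion (£2,655,000) is divided at the children's generation into 5 shares of £531,000. Jarrah, Perrin, and Vidar each take £531,000. The 2 shares of the deceased (Ines and Oona) are combined into a pool of £1,062,000.
That pool (£1,062,000) is divided at the grandchildren's generation equally among Desmond, Lena, Jovan, Benedek, Marisol, and Yara: £177,000 each.

Benedek receives £177,000.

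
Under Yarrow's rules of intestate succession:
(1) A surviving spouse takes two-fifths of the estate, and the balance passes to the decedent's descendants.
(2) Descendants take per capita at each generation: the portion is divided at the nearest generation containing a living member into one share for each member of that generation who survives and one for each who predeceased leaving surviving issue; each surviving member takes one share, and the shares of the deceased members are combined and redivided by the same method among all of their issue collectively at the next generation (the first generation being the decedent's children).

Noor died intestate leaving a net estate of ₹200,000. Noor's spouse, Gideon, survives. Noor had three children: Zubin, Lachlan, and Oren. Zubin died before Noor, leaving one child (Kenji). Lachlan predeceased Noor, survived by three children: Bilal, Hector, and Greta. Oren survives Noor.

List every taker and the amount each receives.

Gideon takes two-fifths of ₹200,000 = ₹80,000. The remaining ₹120,000 passes to the descendants.
The descendants' portion (₹120,000) is divided at the children's generation into 3 shares of ₹40,000. Oren takes ₹40,000. The 2 shares of the deceased (Zubin and Lachlan) are combined into a pool of ₹80,000.
That pool (₹80,000) is divided at the grandchildren's generation equally among Kenji, Bilal, Hector, and Greta: ₹20,000 each.

Gideon: ₹80,000; Kenji: ₹20,000; Bilal: ₹20,000; Hector: ₹20,000; Greta: ₹20,000; Oren: ₹40,000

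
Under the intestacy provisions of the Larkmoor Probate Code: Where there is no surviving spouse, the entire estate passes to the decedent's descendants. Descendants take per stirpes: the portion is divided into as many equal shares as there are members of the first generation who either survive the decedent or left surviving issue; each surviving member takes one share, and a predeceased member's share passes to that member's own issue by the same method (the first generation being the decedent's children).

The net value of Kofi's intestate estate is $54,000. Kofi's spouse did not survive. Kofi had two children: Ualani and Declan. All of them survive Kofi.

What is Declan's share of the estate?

Declan receives $27,000.

The entire $54,000 passes to the descendants.
That amount ($54,000) is divided into 2 shares of $27,000: Ualani and Declan each take $27,000.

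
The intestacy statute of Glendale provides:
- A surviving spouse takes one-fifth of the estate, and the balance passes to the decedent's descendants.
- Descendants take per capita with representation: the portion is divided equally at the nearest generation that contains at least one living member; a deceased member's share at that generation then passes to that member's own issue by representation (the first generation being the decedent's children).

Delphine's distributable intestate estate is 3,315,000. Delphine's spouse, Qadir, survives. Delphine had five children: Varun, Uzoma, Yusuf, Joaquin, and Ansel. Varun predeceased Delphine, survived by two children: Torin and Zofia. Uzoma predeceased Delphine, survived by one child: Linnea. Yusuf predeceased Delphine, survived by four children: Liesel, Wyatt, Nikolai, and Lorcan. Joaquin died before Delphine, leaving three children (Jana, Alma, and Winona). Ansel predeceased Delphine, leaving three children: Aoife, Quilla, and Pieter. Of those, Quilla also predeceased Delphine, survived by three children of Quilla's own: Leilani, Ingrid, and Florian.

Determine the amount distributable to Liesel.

Qadir takes one-fifth of 3,315,000 = 663,000. The remaining 2,652,000 passes to the descendants.
No child survives, so the initial division is made at the grandchildren's generation.
The descendants' portion (2,652,000) is divided into 13 shares of 204,000: Torin, Zofia, Linnea, Liesel, Wyatt, Nikolai, Lorcan, Jana, Alma, Winona, Aoife, and Pieter each take 204,000; Quilla's 204,000 share passes to Quilla's issue.
Quilla's share (204,000) is divided into 3 shares of 68,000: Leilani, Ingrid, and Florian each take 68,000.

Liesel receives 204,000.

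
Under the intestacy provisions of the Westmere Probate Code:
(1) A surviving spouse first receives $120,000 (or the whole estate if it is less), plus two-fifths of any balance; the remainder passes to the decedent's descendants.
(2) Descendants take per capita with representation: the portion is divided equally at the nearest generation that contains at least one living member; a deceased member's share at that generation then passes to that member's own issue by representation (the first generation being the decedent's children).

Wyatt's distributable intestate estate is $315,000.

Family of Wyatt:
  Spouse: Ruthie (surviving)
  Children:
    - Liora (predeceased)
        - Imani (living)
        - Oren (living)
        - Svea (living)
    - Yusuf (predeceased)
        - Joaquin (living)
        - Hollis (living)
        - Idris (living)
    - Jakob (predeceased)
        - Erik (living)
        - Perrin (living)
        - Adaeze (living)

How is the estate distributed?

Ruthie: $198,000; Imani: $13,000; Oren: $13,000; Svea: $13,000; Joaquin: $13,000; Hollis: $13,000; Idris: $13,000; Erik: $13,000; Perrin: $13,000; Adaeze: $13,000

Ruthie first takes $120,000, leaving a balance of $195,000. Ruthie then takes two-fifths of the balance ($78,000), for a total of $198,000. The remaining $117,000 passes to the descendants.
No child survives, so the initial division is made at the grandchildren's generation.
The descendants' portion ($117,000) is divided into 9 shares of $13,000: Imani, Oren, Svea, Joaquin, Hollis, Idris, Erik, Perrin, and Adaeze each take $13,000.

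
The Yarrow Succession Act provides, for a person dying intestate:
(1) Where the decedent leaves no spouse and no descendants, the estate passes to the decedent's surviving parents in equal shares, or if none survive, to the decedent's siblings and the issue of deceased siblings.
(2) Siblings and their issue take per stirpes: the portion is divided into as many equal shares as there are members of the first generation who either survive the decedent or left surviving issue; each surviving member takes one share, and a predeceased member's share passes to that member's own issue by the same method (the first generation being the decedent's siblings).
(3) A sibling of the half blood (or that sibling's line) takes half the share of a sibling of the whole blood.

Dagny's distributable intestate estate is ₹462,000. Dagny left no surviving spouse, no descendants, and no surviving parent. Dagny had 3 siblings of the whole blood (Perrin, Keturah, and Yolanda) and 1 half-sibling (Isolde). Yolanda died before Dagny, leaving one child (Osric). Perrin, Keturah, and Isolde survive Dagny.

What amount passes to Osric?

The entire ₹462,000 passes to the siblings and their issue.
Counting each half-blood sibling's line as half a unit, there are 7/2 units in ₹462,000, so one unit is ₹132,000. Whole-blood lines (Perrin, Keturah, and Yolanda) take ₹132,000 each; half-blood lines (Isolde) take ₹66,000 each.
Yolanda's share (₹132,000) passes entirely to Osric.

Osric receives ₹132,000.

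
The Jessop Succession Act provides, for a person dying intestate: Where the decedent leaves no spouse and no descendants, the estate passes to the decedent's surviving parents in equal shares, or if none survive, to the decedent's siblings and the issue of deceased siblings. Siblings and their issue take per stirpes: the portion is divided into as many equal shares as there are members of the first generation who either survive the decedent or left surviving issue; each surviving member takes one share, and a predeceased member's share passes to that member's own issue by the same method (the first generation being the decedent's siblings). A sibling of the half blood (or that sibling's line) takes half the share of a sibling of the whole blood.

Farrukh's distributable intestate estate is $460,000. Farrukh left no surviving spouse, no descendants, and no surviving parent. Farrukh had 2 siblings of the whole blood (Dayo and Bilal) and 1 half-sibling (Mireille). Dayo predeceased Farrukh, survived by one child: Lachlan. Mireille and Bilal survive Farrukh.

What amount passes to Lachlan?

Lachlan receives $184,000.

The entire $460,000 passes to the siblings and their issue.
Counting each half-blood sibling's line as half a unit, there are 5/2 units in $460,000, so one unit is $184,000. Whole-blood lines (Dayo and Bilal) take $184,000 each; half-blood lines (Mireille) take $92,000 each.
Dayo's share ($184,000) passes entirely to Lachlan.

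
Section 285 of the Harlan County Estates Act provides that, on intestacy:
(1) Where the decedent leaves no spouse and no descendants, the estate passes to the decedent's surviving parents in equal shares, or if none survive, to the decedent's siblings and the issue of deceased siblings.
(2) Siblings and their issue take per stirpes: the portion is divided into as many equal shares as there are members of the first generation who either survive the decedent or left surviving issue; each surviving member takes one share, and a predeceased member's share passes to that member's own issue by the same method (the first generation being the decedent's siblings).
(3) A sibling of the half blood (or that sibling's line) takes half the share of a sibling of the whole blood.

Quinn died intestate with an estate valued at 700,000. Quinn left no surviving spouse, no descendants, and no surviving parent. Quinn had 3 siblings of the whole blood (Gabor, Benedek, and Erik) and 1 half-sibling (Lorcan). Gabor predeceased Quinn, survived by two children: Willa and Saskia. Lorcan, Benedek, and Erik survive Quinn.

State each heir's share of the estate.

The entire 700,000 passes to the siblings and their issue.
Counting each half-blood sibling's line as half a unit, there are 7/2 units in 700,000, so one unit is 200,000. Whole-blood lines (Gabor, Benedek, and Erik) take 200,000 each; half-blood lines (Lorcan) take 100,000 each.
Gabor's share (200,000) is divided into 2 shares of 100,000: Willa and Saskia each take 100,000.

Willa: 100,000; Saskia: 100,000; Lorcan: 100,000; Benedek: 200,000; Erik: 200,000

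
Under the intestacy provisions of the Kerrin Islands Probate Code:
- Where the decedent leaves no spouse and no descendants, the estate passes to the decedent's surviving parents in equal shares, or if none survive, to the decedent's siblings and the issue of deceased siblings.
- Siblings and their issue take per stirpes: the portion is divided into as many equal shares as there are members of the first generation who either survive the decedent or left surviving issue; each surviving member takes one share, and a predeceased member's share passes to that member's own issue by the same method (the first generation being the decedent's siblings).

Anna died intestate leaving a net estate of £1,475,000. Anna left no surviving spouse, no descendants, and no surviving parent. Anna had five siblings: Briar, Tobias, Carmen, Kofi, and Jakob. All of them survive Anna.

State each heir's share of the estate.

Briar: £295,000; Tobias: £295,000; Carmen: £295,000; Kofi: £295,000; Jakob: £295,000

The entire £1,475,000 passes to the siblings and their issue.
That amount (£1,475,000) is divided into 5 shares of £295,000: Briar, Tobias, Carmen, Kofi, and Jakob each take £295,000.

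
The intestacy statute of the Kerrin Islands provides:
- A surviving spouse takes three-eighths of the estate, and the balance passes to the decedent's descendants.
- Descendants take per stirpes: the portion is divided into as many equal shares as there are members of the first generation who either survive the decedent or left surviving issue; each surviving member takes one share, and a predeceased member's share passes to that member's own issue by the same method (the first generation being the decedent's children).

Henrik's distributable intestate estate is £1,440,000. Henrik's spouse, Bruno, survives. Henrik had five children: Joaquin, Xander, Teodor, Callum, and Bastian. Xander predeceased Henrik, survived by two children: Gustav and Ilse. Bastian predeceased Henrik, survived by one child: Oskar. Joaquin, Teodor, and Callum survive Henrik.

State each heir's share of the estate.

Bruno takes three-eighths of £1,440,000 = £540,000. The remaining £900,000 passes to the descendants.
The descendants' portion (£900,000) is divided into 5 shares of £180,000: Joaquin, Teodor, and Callum each take £180,000; Xander's £180,000 share passes to Xander's issue; Bastian's £180,000 share passes to Bastian's issue.
Xander's share (£180,000) is divided into 2 shares of £90,000: Gustav and Ilse each take £90,000.
Bastian's share (£180,000) passes entirely to Oskar.

Bruno: £540,000; Joaquin: £180,000; Gustav: £90,000; Ilse: £90,000; Teodor: £180,000; Callum: £180,000; Oskar: £180,000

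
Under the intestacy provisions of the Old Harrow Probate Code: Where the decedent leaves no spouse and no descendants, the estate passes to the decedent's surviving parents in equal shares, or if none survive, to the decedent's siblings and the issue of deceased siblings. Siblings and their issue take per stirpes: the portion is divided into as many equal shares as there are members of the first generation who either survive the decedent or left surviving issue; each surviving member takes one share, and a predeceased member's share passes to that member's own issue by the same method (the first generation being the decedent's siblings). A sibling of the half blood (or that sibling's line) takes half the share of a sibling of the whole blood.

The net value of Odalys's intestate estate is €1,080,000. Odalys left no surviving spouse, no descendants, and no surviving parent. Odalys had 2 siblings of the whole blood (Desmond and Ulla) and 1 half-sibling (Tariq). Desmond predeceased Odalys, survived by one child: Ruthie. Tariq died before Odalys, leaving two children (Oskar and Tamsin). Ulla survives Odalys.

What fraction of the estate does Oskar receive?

The entire €1,080,000 passes to the siblings and their issue.
Counting each half-blood sibling's line as half a unit, there are 5/2 units in €1,080,000, so one unit is €432,000. Whole-blood lines (Desmond and Ulla) take €432,000 each; half-blood lines (Tariq) take €216,000 each.
Desmond's share (€432,000) passes entirely to Ruthie.
Tariq's share (€216,000) is divided into 2 shares of €108,000: Oskar and Tamsin each take €108,000.

Oskar receives 1/10 of the estate.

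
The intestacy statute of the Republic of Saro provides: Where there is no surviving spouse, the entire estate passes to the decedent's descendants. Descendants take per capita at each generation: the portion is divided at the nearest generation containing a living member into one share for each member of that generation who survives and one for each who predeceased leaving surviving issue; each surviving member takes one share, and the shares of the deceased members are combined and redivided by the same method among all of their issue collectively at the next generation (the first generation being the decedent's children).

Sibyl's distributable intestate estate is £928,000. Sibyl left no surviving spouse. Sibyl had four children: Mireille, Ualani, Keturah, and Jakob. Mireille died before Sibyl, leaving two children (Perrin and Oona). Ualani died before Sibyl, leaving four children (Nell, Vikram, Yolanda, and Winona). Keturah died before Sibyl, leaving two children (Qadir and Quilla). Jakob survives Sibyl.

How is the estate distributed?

The entire £928,000 passes to the descendants.
That amount (£928,000) is divided at the children's generation into 4 shares of £232,000. Jakob takes £232,000. The 3 shares of the deceased (Mireille, Ualani, and Keturah) are combined into a pool of £696,000.
That pool (£696,000) is divided at the grandchildren's generation equally among Perrin, Oona, Nell, Vikram, Yolanda, Winona, Qadir, and Quilla: £87,000 each.

Perrin: £87,000; Oona: £87,000; Nell: £87,000; Vikram: £87,000; Yolanda: £87,000; Winona: £87,000; Qadir: £87,000; Quilla: £87,000; Jakob: £232,000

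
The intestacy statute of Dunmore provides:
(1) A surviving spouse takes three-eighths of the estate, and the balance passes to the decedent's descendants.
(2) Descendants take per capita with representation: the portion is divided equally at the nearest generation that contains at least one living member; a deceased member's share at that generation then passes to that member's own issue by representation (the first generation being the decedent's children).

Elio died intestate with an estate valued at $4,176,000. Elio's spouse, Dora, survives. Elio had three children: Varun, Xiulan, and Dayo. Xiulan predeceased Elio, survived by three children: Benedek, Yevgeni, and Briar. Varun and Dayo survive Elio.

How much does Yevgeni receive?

Yevgeni receives $290,000.

Dora takes three-eighths of $4,176,000 = $1,566,000. The remaining $2,610,000 passes to the descendants.
The descendants' portion ($2,610,000) is divided into 3 shares of $870,000: Varun and Dayo each take $870,000; Xiulan's $870,000 share passes to Xiulan's issue.
Xiulan's share ($870,000) is divided into 3 shares of $290,000: Benedek, Yevgeni, and Briar each take $290,000.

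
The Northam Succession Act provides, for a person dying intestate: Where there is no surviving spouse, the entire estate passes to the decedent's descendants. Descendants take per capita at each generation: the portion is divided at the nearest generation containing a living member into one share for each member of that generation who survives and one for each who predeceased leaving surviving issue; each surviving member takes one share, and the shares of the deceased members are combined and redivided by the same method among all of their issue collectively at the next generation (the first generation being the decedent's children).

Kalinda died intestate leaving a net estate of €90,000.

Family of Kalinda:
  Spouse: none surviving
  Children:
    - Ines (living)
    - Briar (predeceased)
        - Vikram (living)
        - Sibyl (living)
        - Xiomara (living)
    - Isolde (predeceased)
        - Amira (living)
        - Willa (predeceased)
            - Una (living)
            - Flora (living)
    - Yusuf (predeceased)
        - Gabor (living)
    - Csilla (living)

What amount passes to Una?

The entire €90,000 passes to the descendants.
That amount (€90,000) is divided at the children's generation into 5 shares of €18,000. Ines and Csilla each take €18,000. The 3 shares of the deceased (Briar, Isolde, and Yusuf) are combined into a pool of €54,000.
That pool (€54,000) is divided at the grandchildren's generation into 6 shares of €9,000. Vikram, Sibyl, Xiomara, Amira, and Gabor each take €9,000. The remaining share for the deceased Willa (€9,000) is carried to the next generation.
That pool (€9,000) is divided at the great-grandchildren's generation equally among Una and Flora: €4,500 each.

Una receives €4,500.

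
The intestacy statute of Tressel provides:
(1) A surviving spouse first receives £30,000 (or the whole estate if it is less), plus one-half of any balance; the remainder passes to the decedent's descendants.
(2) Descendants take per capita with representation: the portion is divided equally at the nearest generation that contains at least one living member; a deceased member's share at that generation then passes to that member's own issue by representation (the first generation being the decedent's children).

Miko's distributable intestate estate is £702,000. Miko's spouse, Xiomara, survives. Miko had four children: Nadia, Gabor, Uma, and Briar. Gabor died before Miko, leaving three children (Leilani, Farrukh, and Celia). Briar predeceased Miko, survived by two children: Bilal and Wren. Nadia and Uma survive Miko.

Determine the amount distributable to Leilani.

Leilani receives £28,000.

Xiomara first takes £30,000, leaving a balance of £672,000. Xiomara then takes one-half of the balance (£336,000), for a total of £366,000. The remaining £336,000 passes to the descendants.
The descendants' portion (£336,000) is divided into 4 shares of £84,000: Nadia and Uma each take £84,000; Gabor's £84,000 share passes to Gabor's issue; Briar's £84,000 share passes to Briar's issue.
Gabor's share (£84,000) is divided into 3 shares of £28,000: Leilani, Farrukh, and Celia each take £28,000.
Briar's share (£84,000) is divided into 2 shares of £42,000: Bilal and Wren each take £42,000.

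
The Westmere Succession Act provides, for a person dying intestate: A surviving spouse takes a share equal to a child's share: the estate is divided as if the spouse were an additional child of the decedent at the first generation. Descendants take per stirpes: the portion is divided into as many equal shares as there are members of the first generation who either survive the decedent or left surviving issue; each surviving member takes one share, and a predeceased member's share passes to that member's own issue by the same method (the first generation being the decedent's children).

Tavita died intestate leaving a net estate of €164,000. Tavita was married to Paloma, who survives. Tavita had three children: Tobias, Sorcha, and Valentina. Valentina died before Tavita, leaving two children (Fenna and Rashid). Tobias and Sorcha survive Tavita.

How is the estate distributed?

Paloma: €41,000; Tobias: €41,000; Sorcha: €41,000; Fenna: €20,500; Rashid: €20,500

The spouse counts as an additional share at the children's level, so there are 4 primary shares of €41,000. Paloma takes one such share (€41,000).
The children's combined portion (€123,000) is divided into 3 shares of €41,000: Tobias and Sorcha each take €41,000; Valentina's €41,000 share passes to Valentina's issue.
Valentina's share (€41,000) is divided into 2 shares of €20,500: Fenna and Rashid each take €20,500.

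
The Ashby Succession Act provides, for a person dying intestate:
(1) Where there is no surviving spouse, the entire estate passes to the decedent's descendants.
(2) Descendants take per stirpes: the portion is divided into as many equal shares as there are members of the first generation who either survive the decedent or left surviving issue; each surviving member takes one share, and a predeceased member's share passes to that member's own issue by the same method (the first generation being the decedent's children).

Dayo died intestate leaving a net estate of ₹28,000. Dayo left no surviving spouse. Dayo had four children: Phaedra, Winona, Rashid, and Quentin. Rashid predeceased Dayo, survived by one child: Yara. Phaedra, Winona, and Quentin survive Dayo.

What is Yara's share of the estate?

The entire ₹28,000 passes to the descendants.
That amount (₹28,000) is divided into 4 shares of ₹7,000: Phaedra, Winona, and Quentin each take ₹7,000; Rashid's ₹7,000 share passes to Rashid's issue.
Rashid's share (₹7,000) passes entirely to Yara.

Yara receives ₹7,000.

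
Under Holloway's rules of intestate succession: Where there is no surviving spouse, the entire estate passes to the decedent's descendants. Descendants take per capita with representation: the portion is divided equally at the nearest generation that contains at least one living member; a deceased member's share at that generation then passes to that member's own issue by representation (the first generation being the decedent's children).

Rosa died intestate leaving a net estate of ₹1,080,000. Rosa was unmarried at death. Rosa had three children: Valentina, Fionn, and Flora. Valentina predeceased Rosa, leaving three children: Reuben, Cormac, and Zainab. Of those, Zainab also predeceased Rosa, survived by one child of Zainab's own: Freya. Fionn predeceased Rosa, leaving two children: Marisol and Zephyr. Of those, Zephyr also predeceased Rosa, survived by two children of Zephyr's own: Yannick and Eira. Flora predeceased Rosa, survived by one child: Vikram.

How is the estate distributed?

The entire ₹1,080,000 passes to the descendants.
No child survives, so the initial division is made at the grandchildren's generation.
That amount (₹1,080,000) is divided into 6 shares of ₹180,000: Reuben, Cormac, Marisol, and Vikram each take ₹180,000; Zainab's ₹180,000 share passes to Zainab's issue; Zephyr's ₹180,000 share passes to Zephyr's issue.
Zainab's share (₹180,000) passes entirely to Freya.
Zephyr's share (₹180,000) is divided into 2 shares of ₹90,000: Yannick and Eira each take ₹90,000.

Reuben: ₹180,000; Cormac: ₹180,000; Freya: ₹180,000; Marisol: ₹180,000; Yannick: ₹90,000; Eira: ₹90,000; Vikram: ₹180,000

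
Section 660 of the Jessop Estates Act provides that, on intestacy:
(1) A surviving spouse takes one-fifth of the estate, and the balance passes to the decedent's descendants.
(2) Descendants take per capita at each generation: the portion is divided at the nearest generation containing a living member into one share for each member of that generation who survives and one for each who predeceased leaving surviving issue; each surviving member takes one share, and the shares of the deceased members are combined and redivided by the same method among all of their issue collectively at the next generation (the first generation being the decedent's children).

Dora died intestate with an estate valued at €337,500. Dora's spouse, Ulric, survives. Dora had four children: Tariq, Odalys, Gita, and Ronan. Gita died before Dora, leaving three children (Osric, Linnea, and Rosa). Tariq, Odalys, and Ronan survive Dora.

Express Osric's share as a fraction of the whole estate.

Ulric takes one-fifth of €337,500 = €67,500. The remaining €270,000 passes to the descendants.
The descendants' portion (€270,000) is divided at the children's generation into 4 shares of €67,500. Tariq, Odalys, and Ronan each take €67,500. The remaining share for the deceased Gita (€67,500) is carried to the next generation.
That pool (€67,500) is divided at the grandchildren's generation equally among Osric, Linnea, and Rosa: €22,500 each.

Osric receives 1/15 of the estate.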